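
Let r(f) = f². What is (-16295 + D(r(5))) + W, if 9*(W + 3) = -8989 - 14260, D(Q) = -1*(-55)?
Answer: -169436/9 ≈ -18826.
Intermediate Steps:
D(Q) = 55
W = -23276/9 (W = -3 + (-8989 - 14260)/9 = -3 + (⅑)*(-23249) = -3 - 23249/9 = -23276/9 ≈ -2586.2)
(-16295 + D(r(5))) + W = (-16295 + 55) - 23276/9 = -16240 - 23276/9 = -169436/9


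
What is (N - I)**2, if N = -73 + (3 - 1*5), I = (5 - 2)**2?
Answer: 7056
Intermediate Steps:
I = 9 (I = 3**2 = 9)
N = -75 (N = -73 + (3 - 5) = -73 - 2 = -75)
(N - I)**2 = (-75 - 1*9)**2 = (-75 - 9)**2 = (-84)**2 = 7056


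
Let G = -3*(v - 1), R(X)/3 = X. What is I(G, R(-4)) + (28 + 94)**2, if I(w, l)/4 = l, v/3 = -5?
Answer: 14836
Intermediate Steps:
v = -15 (v = 3*(-5) = -15)
R(X) = 3*X
G = 48 (G = -3*(-15 - 1) = -3*(-16) = 48)
I(w, l) = 4*l
I(G, R(-4)) + (28 + 94)**2 = 4*(3*(-4)) + (28 + 94)**2 = 4*(-12) + 122**2 = -48 + 14884 = 14836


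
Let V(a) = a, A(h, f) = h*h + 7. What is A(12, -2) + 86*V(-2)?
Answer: -21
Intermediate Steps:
A(h, f) = 7 + h² (A(h, f) = h² + 7 = 7 + h²)
A(12, -2) + 86*V(-2) = (7 + 12²) + 86*(-2) = (7 + 144) - 172 = 151 - 172 = -21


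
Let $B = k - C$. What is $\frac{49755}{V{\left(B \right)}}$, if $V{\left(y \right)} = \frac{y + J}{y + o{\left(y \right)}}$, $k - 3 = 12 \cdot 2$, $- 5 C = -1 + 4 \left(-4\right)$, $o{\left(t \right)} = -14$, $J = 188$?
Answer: $\frac{1194120}{529} \approx 2257.3$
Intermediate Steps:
$C = \frac{17}{5}$ ($C = - \frac{-1 + 4 \left(-4\right)}{5} = - \frac{-1 - 16}{5} = \left(- \frac{1}{5}\right) \left(-17\right) = \frac{17}{5} \approx 3.4$)
$k = 27$ ($k = 3 + 12 \cdot 2 = 3 + 24 = 27$)
$B = \frac{118}{5}$ ($B = 27 - \frac{17}{5} = \frac{118}{5} \approx 23.6$)
$V{\left(y \right)} = \frac{188 + y}{-14 + y}$ ($V{\left(y \right)} = \frac{y + 188}{y - 14} = \frac{188 + y}{-14 + y}$)
$\frac{49755}{V{\left(B \right)}} = \frac{49755}{\frac{1}{-14 + \frac{118}{5}} \left(188 + \frac{118}{5}\right)} = \frac{49755}{\frac{1}{\frac{48}{5}} \cdot \frac{1058}{5}} = \frac{49755}{\frac{5}{48} \cdot \frac{1058}{5}} = \frac{49755}{\frac{529}{24}} = 49755 \cdot \frac{24}{529} = \frac{1194120}{529}$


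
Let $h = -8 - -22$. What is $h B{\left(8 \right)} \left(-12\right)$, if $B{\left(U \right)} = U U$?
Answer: $-10752$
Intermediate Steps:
$h = 14$ ($h = -8 + 22 = 14$)
$B{\left(U \right)} = U^{2}$
$h B{\left(8 \right)} \left(-12\right) = 14 \cdot 8^{2} \left(-12\right) = 14 \cdot 64 \left(-12\right) = 896 \left(-12\right) = -10752$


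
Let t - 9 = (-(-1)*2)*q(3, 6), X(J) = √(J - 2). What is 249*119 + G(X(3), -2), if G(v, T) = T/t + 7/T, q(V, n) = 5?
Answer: 1125841/38 ≈ 29627.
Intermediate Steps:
X(J) = √(-2 + J)
t = 19 (t = 9 - (-1)*2*5 = 9 - 1*(-2)*5 = 9 + 2*5 = 9 + 10 = 19)
G(v, T) = 7/T + T/19 (G(v, T) = T/19 + 7/T = 7/T + T/19)
249*119 + G(X(3), -2) = 249*119 + (7/(-2) + (1/19)*(-2)) = 29631 + (7*(-½) - 2/19) = 29631 + (-7/2 - 2/19) = 29631 - 137/38 = 1125841/38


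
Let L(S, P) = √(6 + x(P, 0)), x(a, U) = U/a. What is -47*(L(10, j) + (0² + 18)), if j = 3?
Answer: -846 - 47*√6 ≈ -961.13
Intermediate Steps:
L(S, P) = √6 (L(S, P) = √(6 + 0/P) = √(6 + 0) = √6)
-47*(L(10, j) + (0² + 18)) = -47*(√6 + (0² + 18)) = -47*(√6 + (0 + 18)) = -47*(√6 + 18) = -47*(18 + √6) = -846 - 47*√6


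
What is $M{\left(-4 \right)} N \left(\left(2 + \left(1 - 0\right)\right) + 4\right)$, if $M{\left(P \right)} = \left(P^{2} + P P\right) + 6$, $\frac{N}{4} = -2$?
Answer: $-2128$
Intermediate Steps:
$N = -8$ ($N = 4 \left(-2\right) = -8$)
$M{\left(P \right)} = 6 + 2 P^{2}$ ($M{\left(P \right)} = \left(P^{2} + P^{2}\right) + 6 = 2 P^{2} + 6 = 6 + 2 P^{2}$)
$M{\left(-4 \right)} N \left(\left(2 + \left(1 - 0\right)\right) + 4\right) = \left(6 + 2 \left(-4\right)^{2}\right) \left(-8\right) \left(\left(2 + \left(1 - 0\right)\right) + 4\right) = \left(6 + 2 \cdot 16\right) \left(-8\right) \left(\left(2 + \left(1 + 0\right)\right) + 4\right) = \left(6 + 32\right) \left(-8\right) \left(\left(2 + 1\right) + 4\right) = 38 \left(-8\right) \left(3 + 4\right) = \left(-304\right) 7 = -2128$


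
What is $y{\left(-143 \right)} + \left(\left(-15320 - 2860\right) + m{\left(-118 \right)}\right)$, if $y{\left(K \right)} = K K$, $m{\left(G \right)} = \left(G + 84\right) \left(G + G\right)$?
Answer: $10293$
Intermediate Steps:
$m{\left(G \right)} = 2 G \left(84 + G\right)$ ($m{\left(G \right)} = \left(84 + G\right) 2 G = 2 G \left(84 + G\right)$)
$y{\left(K \right)} = K^{2}$
$y{\left(-143 \right)} + \left(\left(-15320 - 2860\right) + m{\left(-118 \right)}\right) = \left(-143\right)^{2} - \left(18180 + 236 \left(84 - 118\right)\right) = 20449 - \left(18180 + 236 \left(-34\right)\right) = 20449 + \left(-18180 + 8024\right) = 20449 - 10156 = 10293$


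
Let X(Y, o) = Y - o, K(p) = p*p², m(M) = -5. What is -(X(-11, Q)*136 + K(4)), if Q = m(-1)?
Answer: 752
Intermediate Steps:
Q = -5
K(p) = p³
-(X(-11, Q)*136 + K(4)) = -((-11 - 1*(-5))*136 + 4³) = -((-11 + 5)*136 + 64) = -(-6*136 + 64) = -(-816 + 64) = -1*(-752) = 752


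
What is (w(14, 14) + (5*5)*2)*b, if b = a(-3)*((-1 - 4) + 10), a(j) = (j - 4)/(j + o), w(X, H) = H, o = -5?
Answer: 280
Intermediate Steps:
a(j) = (-4 + j)/(-5 + j) (a(j) = (j - 4)/(j - 5) = (-4 + j)/(-5 + j))
b = 35/8 (b = ((-4 - 3)/(-5 - 3))*((-1 - 4) + 10) = (-7/(-8))*(-5 + 10) = -⅛*(-7)*5 = (7/8)*5 = 35/8 ≈ 4.3750)
(w(14, 14) + (5*5)*2)*b = (14 + (5*5)*2)*(35/8) = (14 + 25*2)*(35/8) = (14 + 50)*(35/8) = 64*(35/8) = 280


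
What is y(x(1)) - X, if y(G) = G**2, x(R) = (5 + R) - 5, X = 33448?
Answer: -33447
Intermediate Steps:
x(R) = R
y(x(1)) - X = 1**2 - 1*33448 = 1 - 33448 = -33447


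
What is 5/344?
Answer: 5/344 ≈ 0.014535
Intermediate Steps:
5/344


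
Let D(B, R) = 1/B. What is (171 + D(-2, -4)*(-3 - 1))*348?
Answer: 60204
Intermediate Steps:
(171 + D(-2, -4)*(-3 - 1))*348 = (171 + (-3 - 1)/(-2))*348 = (171 - ½*(-4))*348 = (171 + 2)*348 = 173*348 = 60204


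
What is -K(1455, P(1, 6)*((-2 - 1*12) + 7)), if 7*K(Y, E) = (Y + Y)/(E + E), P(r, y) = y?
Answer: 485/98 ≈ 4.9490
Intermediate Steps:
K(Y, E) = Y/(7*E) (K(Y, E) = ((Y + Y)/(E + E))/7 = ((2*Y)/((2*E)))/7 = ((2*Y)*(1/(2*E)))/7 = (Y/E)/7 = Y/(7*E))
-K(1455, P(1, 6)*((-2 - 1*12) + 7)) = -1455/(7*(6*((-2 - 1*12) + 7))) = -1455/(7*(6*((-2 - 12) + 7))) = -1455/(7*(6*(-14 + 7))) = -1455/(7*(6*(-7))) = -1455/(7*(-42)) = -1455*(-1)/(7*42) = -1*(-485/98) = 485/98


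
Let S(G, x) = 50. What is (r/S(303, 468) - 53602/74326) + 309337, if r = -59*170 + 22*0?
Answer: 57442046161/185815 ≈ 3.0914e+5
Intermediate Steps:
r = -10030 (r = -10030 + 0 = -10030)
(r/S(303, 468) - 53602/74326) + 309337 = (-10030/50 - 53602/74326) + 309337 = (-10030*1/50 - 53602*1/74326) + 309337 = (-1003/5 - 26801/37163) + 309337 = -37408494/185815 + 309337 = 57442046161/185815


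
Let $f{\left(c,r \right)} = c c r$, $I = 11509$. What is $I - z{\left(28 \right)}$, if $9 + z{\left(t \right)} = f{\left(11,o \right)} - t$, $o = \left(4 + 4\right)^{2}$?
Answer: $3802$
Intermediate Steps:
$o = 64$ ($o = 8^{2} = 64$)
$f{\left(c,r \right)} = r c^{2}$
$z{\left(t \right)} = 7735 - t$ ($z{\left(t \right)} = -9 - \left(-7744 + t\right) = 7735 - t$)
$I - z{\left(28 \right)} = 11509 - \left(7735 - 28\right) = 11509 - 7707 = 3802$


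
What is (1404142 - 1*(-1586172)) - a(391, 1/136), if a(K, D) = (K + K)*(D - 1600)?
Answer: 16966033/4 ≈ 4.2415e+6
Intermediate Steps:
a(K, D) = 2*K*(-1600 + D) (a(K, D) = (2*K)*(-1600 + D) = 2*K*(-1600 + D))
(1404142 - 1*(-1586172)) - a(391, 1/136) = (1404142 - 1*(-1586172)) - 2*391*(-1600 + 1/136) = (1404142 + 1586172) - 2*391*(-1600 + 1/136) = 2990314 - 2*391*(-217599)/136 = 2990314 - 1*(-5004777/4) = 2990314 + 5004777/4 = 16966033/4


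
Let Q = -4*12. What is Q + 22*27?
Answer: 546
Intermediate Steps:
Q = -48
Q + 22*27 = -48 + 22*27 = -48 + 594 = 546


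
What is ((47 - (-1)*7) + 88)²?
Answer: 20164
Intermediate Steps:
((47 - (-1)*7) + 88)² = ((47 - 1*(-7)) + 88)² = ((47 + 7) + 88)² = (54 + 88)² = 142² = 20164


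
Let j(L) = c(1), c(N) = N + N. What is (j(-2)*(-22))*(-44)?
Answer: 1936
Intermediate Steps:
c(N) = 2*N
j(L) = 2 (j(L) = 2*1 = 2)
(j(-2)*(-22))*(-44) = (2*(-22))*(-44) = -44*(-44) = 1936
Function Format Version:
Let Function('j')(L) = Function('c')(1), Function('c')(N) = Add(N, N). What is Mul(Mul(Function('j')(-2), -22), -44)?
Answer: 1936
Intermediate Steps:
Function('c')(N) = Mul(2, N)
Function('j')(L) = 2 (Function('j')(L) = Mul(2, 1) = 2)
Mul(Mul(Function('j')(-2), -22), -44) = Mul(Mul(2, -22), -44) = Mul(-44, -44) = 1936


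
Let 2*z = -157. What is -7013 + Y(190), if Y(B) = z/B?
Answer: -2665097/380 ≈ -7013.4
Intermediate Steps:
z = -157/2 (z = (½)*(-157) = -157/2 ≈ -78.500)
Y(B) = -157/(2*B)
-7013 + Y(190) = -7013 - 157/2/190 = -7013 - 157/2*1/190 = -7013 - 157/380 = -2665097/380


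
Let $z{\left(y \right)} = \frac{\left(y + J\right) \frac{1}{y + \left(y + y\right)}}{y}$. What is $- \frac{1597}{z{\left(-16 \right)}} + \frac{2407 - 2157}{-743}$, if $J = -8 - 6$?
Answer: $\frac{151879838}{3715} \approx 40883.0$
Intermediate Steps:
$J = -14$ ($J = -8 - 6 = -14$)
$z{\left(y \right)} = \frac{-14 + y}{3 y^{2}}$ ($z{\left(y \right)} = \frac{\left(y - 14\right) \frac{1}{y + \left(y + y\right)}}{y} = \frac{\left(-14 + y\right) \frac{1}{y + 2 y}}{y} = \frac{\left(-14 + y\right) \frac{1}{3 y}}{y} = \frac{\frac{1}{3} \frac{1}{y} \left(-14 + y\right)}{y} = \frac{-14 + y}{3 y^{2}}$)
$- \frac{1597}{z{\left(-16 \right)}} + \frac{2407 - 2157}{-743} = - \frac{1597}{\frac{1}{3} \cdot \frac{1}{256} \left(-14 - 16\right)} + \frac{2407 - 2157}{-743} = - \frac{1597}{\frac{1}{3} \cdot \frac{1}{256} \left(-30\right)} + \left(2407 - 2157\right) \left(- \frac{1}{743}\right) = - \frac{1597}{- \frac{5}{128}} + 250 \left(- \frac{1}{743}\right) = \left(-1597\right) \left(- \frac{128}{5}\right) - \frac{250}{743} = \frac{204416}{5} - \frac{250}{743} = \frac{151879838}{3715}$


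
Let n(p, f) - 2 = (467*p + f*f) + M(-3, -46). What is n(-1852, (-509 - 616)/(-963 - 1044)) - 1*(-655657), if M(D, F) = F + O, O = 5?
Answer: -10406573289/49729 ≈ -2.0927e+5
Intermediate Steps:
M(D, F) = 5 + F (M(D, F) = F + 5 = 5 + F)
n(p, f) = -39 + f² + 467*p (n(p, f) = 2 + ((467*p + f*f) + (5 - 46)) = 2 + ((467*p + f²) - 41) = 2 + ((f² + 467*p) - 41) = 2 + (-41 + f² + 467*p) = -39 + f² + 467*p)
n(-1852, (-509 - 616)/(-963 - 1044)) - 1*(-655657) = (-39 + ((-509 - 616)/(-963 - 1044))² + 467*(-1852)) - 1*(-655657) = (-39 + (-1125/(-2007))² - 864884) + 655657 = (-39 + (-1125*(-1/2007))² - 864884) + 655657 = (-39 + (125/223)² - 864884) + 655657 = (-39 + 15625/49729 - 864884) + 655657 = -43011740242/49729 + 655657 = -10406573289/49729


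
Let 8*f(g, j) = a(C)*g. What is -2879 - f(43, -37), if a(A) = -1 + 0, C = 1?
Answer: -22989/8 ≈ -2873.6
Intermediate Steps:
a(A) = -1
f(g, j) = -g/8 (f(g, j) = (-g)/8 = -g/8)
-2879 - f(43, -37) = -2879 - (-1)*43/8 = -2879 - 1*(-43/8) = -2879 + 43/8 = -22989/8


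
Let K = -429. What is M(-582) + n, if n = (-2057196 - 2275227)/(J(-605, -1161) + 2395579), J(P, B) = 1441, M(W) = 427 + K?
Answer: -9126463/2397020 ≈ -3.8074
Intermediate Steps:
M(W) = -2 (M(W) = 427 - 429 = -2)
n = -4332423/2397020 (n = (-2057196 - 2275227)/(1441 + 2395579) = -4332423/2397020 ≈ -1.8074)
M(-582) + n = -2 - 4332423/2397020 = -9126463/2397020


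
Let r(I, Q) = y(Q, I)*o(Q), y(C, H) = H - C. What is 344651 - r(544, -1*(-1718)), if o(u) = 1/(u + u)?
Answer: 592111005/1718 ≈ 3.4465e+5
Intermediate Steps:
o(u) = 1/(2*u)
r(I, Q) = (I - Q)/(2*Q) (r(I, Q) = (I - Q)*(1/(2*Q)) = (I - Q)/(2*Q))
344651 - r(544, -1*(-1718)) = 344651 - (544 - (-1)*(-1718))/(2*((-1*(-1718)))) = 344651 - (544 - 1*1718)/(2*1718) = 344651 - (544 - 1718)/(2*1718) = 344651 - (-1174)/(2*1718) = 344651 - 1*(-587/1718) = 344651 + 587/1718 = 592111005/1718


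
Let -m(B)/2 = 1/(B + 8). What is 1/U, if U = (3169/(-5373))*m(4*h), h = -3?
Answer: -10746/3169 ≈ -3.3910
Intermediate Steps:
m(B) = -2/(8 + B) (m(B) = -2/(B + 8) = -2/(8 + B))
U = -3169/10746 (U = (3169/(-5373))*(-2/(8 + 4*(-3))) = (3169*(-1/5373))*(-2/(8 - 12)) = -(-6338)/(5373*(-4)) = -(-6338)*(-1)/(5373*4) = -3169/5373*½ = -3169/10746 ≈ -0.29490)
1/U = 1/(-3169/10746) = -10746/3169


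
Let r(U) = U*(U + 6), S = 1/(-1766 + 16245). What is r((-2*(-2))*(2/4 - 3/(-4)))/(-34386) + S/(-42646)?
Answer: -771840074/482553925671 ≈ -0.0015995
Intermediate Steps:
S = 1/14479 ≈ 6.9065e-5
r(U) = U*(6 + U)
r((-2*(-2))*(2/4 - 3/(-4)))/(-34386) + S/(-42646) = (((-2*(-2))*(2/4 - 3/(-4)))*(6 + (-2*(-2))*(2/4 - 3/(-4))))/(-34386) + (1/14479)/(-42646) = ((4*(2*(¼) - 3*(-¼)))*(6 + 4*(2*(¼) - 3*(-¼))))*(-1/34386) + (1/14479)*(-1/42646) = ((4*(½ + ¾))*(6 + 4*(½ + ¾)))*(-1/34386) - 1/617471434 = ((4*(5/4))*(6 + 4*(5/4)))*(-1/34386) - 1/617471434 = (5*(6 + 5))*(-1/34386) - 1/617471434 = (5*11)*(-1/34386) - 1/617471434 = 55*(-1/34386) - 1/617471434 = -5/3126 - 1/617471434 = -771840074/482553925671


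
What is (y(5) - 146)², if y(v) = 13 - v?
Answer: 19044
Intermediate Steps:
(y(5) - 146)² = ((13 - 1*5) - 146)² = ((13 - 5) - 146)² = (8 - 146)² = (-138)² = 19044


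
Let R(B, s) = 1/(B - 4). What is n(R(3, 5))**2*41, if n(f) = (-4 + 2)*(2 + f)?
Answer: 164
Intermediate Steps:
R(B, s) = 1/(-4 + B)
n(f) = -4 - 2*f (n(f) = -2*(2 + f) = -4 - 2*f)
n(R(3, 5))**2*41 = (-4 - 2/(-4 + 3))**2*41 = (-4 - 2/(-1))**2*41 = (-4 - 2*(-1))**2*41 = (-4 + 2)**2*41 = (-2)**2*41 = 4*41 = 164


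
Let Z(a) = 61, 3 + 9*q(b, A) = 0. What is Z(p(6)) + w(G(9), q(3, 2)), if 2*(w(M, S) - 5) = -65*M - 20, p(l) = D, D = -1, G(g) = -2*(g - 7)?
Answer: 186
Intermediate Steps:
G(g) = 14 - 2*g (G(g) = -2*(-7 + g) = 14 - 2*g)
q(b, A) = -⅓ (q(b, A) = -⅓ + (⅑)*0 = -⅓ + 0 = -⅓)
p(l) = -1
w(M, S) = -5 - 65*M/2 (w(M, S) = 5 + (-65*M - 20)/2 = 5 + (-20 - 65*M)/2 = 5 + (-10 - 65*M/2) = -5 - 65*M/2)
Z(p(6)) + w(G(9), q(3, 2)) = 61 + (-5 - 65*(14 - 2*9)/2) = 61 + (-5 - 65*(14 - 18)/2) = 61 + (-5 - 65/2*(-4)) = 61 + (-5 + 130) = 61 + 125 = 186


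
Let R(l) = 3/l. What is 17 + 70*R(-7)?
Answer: -13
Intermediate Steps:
17 + 70*R(-7) = 17 + 70*(3/(-7)) = 17 + 70*(3*(-⅐)) = 17 + 70*(-3/7) = 17 - 30 = -13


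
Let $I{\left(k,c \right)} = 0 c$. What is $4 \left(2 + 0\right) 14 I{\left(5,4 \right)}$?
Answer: $0$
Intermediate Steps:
$I{\left(k,c \right)} = 0$
$4 \left(2 + 0\right) 14 I{\left(5,4 \right)} = 4 \left(2 + 0\right) 14 \cdot 0 = 4 \cdot 2 \cdot 14 \cdot 0 = 8 \cdot 14 \cdot 0 = 112 \cdot 0 = 0$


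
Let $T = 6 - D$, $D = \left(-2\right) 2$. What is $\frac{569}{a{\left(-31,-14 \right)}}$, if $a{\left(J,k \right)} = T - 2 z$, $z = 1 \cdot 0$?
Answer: $\frac{569}{10} \approx 56.9$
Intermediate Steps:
$D = -4$
$T = 10$ ($T = 6 - -4 = 6 + 4 = 10$)
$z = 0$
$a{\left(J,k \right)} = 10$ ($a{\left(J,k \right)} = 10 - 0 = 10 + 0 = 10$)
$\frac{569}{a{\left(-31,-14 \right)}} = \frac{569}{10}$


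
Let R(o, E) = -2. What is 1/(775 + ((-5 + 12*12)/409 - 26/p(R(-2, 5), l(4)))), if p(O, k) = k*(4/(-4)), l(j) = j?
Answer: 818/639545 ≈ 0.0012790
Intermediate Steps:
p(O, k) = -k (p(O, k) = k*(4*(-1/4)) = k*(-1) = -k)
1/(775 + ((-5 + 12*12)/409 - 26/p(R(-2, 5), l(4)))) = 1/(775 + ((-5 + 12*12)/409 - 26/((-1*4)))) = 1/(775 + ((-5 + 144)*(1/409) - 26/(-4))) = 1/(775 + (139*(1/409) - 26*(-1/4))) = 1/(775 + (139/409 + 13/2)) = 1/(775 + 5595/818) = 1/(639545/818) = 818/639545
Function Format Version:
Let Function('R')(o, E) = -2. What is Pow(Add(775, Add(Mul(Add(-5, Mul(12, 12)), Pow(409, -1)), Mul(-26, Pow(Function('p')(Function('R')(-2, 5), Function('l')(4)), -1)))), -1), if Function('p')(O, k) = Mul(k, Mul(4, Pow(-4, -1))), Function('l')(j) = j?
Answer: Rational(818, 639545) ≈ 0.0012790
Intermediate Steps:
Function('p')(O, k) = Mul(-1, k) (Function('p')(O, k) = Mul(k, Mul(4, Rational(-1, 4))) = Mul(k, -1) = Mul(-1, k))
Pow(Add(775, Add(Mul(Add(-5, Mul(12, 12)), Pow(409, -1)), Mul(-26, Pow(Function('p')(Function('R')(-2, 5), Function('l')(4)), -1)))), -1) = Pow(Add(775, Add(Mul(Add(-5, Mul(12, 12)), Pow(409, -1)), Mul(-26, Pow(Mul(-1, 4), -1)))), -1) = Pow(Add(775, Add(Mul(Add(-5, 144), Rational(1, 409)), Mul(-26, Pow(-4, -1)))), -1) = Pow(Add(775, Add(Mul(139, Rational(1, 409)), Mul(-26, Rational(-1, 4)))), -1) = Pow(Add(775, Add(Rational(139, 409), Rational(13, 2))), -1) = Pow(Add(775, Rational(5595, 818)), -1) = Pow(Rational(639545, 818), -1) = Rational(818, 639545)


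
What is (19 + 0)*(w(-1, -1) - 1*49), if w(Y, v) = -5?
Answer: -1026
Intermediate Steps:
(19 + 0)*(w(-1, -1) - 1*49) = (19 + 0)*(-5 - 1*49) = 19*(-5 - 49) = 19*(-54) = -1026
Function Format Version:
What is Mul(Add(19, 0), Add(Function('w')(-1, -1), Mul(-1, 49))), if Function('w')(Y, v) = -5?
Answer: -1026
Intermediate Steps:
Mul(Add(19, 0), Add(Function('w')(-1, -1), Mul(-1, 49))) = Mul(Add(19, 0), Add(-5, Mul(-1, 49))) = Mul(19, Add(-5, -49)) = Mul(19, -54) = -1026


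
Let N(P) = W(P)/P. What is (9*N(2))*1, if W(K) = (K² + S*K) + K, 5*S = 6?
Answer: 189/5 ≈ 37.800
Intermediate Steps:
S = 6/5 (S = (⅕)*6 = 6/5 ≈ 1.2000)
W(K) = K² + 11*K/5 (W(K) = (K² + 6*K/5) + K = K² + 11*K/5)
N(P) = 11/5 + P (N(P) = (P*(11 + 5*P)/5)/P = 11/5 + P)
(9*N(2))*1 = (9*(11/5 + 2))*1 = (9*(21/5))*1 = (189/5)*1 = 189/5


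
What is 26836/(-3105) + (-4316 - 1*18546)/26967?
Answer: -264890974/27910845 ≈ -9.4906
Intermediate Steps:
26836/(-3105) + (-4316 - 1*18546)/26967 = 26836*(-1/3105) + (-4316 - 18546)*(1/26967) = -26836/3105 - 22862*1/26967 = -26836/3105 - 22862/26967 = -264890974/27910845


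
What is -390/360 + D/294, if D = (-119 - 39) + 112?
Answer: -243/196 ≈ -1.2398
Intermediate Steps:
D = -46 (D = -158 + 112 = -46)
-390/360 + D/294 = -390/360 - 46/294 = -390*1/360 - 46*1/294 = -13/12 - 23/147 = -243/196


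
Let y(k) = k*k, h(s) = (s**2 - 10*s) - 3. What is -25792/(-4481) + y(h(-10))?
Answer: 173928921/4481 ≈ 38815.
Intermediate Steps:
h(s) = -3 + s**2 - 10*s
y(k) = k**2
-25792/(-4481) + y(h(-10)) = -25792/(-4481) + (-3 + (-10)**2 - 10*(-10))**2 = -25792*(-1/4481) + (-3 + 100 + 100)**2 = 25792/4481 + 197**2 = 25792/4481 + 38809 = 173928921/4481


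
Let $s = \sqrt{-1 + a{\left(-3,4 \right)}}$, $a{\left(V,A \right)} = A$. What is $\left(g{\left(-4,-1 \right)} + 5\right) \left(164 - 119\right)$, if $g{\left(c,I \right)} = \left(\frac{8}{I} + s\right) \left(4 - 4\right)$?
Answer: $225$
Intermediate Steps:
$s = \sqrt{3}$ ($s = \sqrt{-1 + 4} = \sqrt{3} \approx 1.732$)
$g{\left(c,I \right)} = 0$ ($g{\left(c,I \right)} = \left(\frac{8}{I} + \sqrt{3}\right) \left(4 - 4\right) = \left(\sqrt{3} + \frac{8}{I}\right) 0 = 0$)
$\left(g{\left(-4,-1 \right)} + 5\right) \left(164 - 119\right) = \left(0 + 5\right) \left(164 - 119\right) = 5 \cdot 45 = 225$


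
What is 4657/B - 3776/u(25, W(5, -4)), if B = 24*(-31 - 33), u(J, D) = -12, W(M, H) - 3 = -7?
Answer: 159557/512 ≈ 311.63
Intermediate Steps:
W(M, H) = -4 (W(M, H) = 3 - 7 = -4)
B = -1536 (B = 24*(-64) = -1536)
4657/B - 3776/u(25, W(5, -4)) = 4657/(-1536) - 3776/(-12) = 4657*(-1/1536) - 3776*(-1/12) = -4657/1536 + 944/3 = 159557/512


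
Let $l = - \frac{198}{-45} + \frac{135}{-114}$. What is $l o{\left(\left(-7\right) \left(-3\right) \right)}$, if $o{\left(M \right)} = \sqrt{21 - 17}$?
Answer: $\frac{611}{95} \approx 6.4316$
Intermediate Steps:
$o{\left(M \right)} = 2$ ($o{\left(M \right)} = \sqrt{4} = 2$)
$l = \frac{611}{190}$ ($l = \left(-198\right) \left(- \frac{1}{45}\right) + 135 \left(- \frac{1}{114}\right) = \frac{22}{5} - \frac{45}{38} = \frac{611}{190} \approx 3.2158$)
$l o{\left(\left(-7\right) \left(-3\right) \right)} = \frac{611}{190} \cdot 2 = \frac{611}{95}$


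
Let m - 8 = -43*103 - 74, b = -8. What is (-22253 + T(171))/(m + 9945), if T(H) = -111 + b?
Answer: -11186/2725 ≈ -4.1049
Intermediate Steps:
m = -4495 (m = 8 + (-43*103 - 74) = 8 + (-4429 - 74) = 8 - 4503 = -4495)
T(H) = -119 (T(H) = -111 - 8 = -119)
(-22253 + T(171))/(m + 9945) = (-22253 - 119)/(-4495 + 9945) = -22372/5450 = -22372*1/5450 = -11186/2725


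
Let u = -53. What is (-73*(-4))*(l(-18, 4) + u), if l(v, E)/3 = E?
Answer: -11972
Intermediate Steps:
l(v, E) = 3*E
(-73*(-4))*(l(-18, 4) + u) = (-73*(-4))*(3*4 - 53) = 292*(12 - 53) = 292*(-41) = -11972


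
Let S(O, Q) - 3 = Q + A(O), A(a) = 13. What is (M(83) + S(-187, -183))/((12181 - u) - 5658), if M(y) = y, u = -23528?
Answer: -4/1431 ≈ -0.0027952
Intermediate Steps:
S(O, Q) = 16 + Q (S(O, Q) = 3 + (Q + 13) = 3 + (13 + Q) = 16 + Q)
(M(83) + S(-187, -183))/((12181 - u) - 5658) = (83 + (16 - 183))/((12181 - 1*(-23528)) - 5658) = (83 - 167)/((12181 + 23528) - 5658) = -84/(35709 - 5658) = -84/30051 = -84*1/30051 = -4/1431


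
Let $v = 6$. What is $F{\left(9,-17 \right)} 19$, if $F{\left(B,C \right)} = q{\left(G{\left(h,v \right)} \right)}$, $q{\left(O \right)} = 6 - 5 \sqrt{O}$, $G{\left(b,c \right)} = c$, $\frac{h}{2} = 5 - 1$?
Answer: $114 - 95 \sqrt{6} \approx -118.7$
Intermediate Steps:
$h = 8$ ($h = 2 \left(5 - 1\right) = 2 \cdot 4 = 8$)
$q{\left(O \right)} = 6 - 5 \sqrt{O}$
$F{\left(B,C \right)} = 6 - 5 \sqrt{6}$
$F{\left(9,-17 \right)} 19 = \left(6 - 5 \sqrt{6}\right) 19 = 114 - 95 \sqrt{6}$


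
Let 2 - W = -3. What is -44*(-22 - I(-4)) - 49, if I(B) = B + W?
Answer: 963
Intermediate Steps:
W = 5 (W = 2 - 1*(-3) = 2 + 3 = 5)
I(B) = 5 + B (I(B) = B + 5 = 5 + B)
-44*(-22 - I(-4)) - 49 = -44*(-22 - (5 - 4)) - 49 = -44*(-22 - 1*1) - 49 = -44*(-22 - 1) - 49 = -44*(-23) - 49 = 1012 - 49 = 963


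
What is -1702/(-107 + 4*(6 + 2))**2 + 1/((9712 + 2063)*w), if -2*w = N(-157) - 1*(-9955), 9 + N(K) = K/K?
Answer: -2657977808/8784444375 ≈ -0.30258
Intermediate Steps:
N(K) = -8 (N(K) = -9 + K/K = -9 + 1 = -8)
w = -9947/2 (w = -(-8 - 1*(-9955))/2 = -(-8 + 9955)/2 = -1/2*9947 = -9947/2 ≈ -4973.5)
-1702/(-107 + 4*(6 + 2))**2 + 1/((9712 + 2063)*w) = -1702/(-107 + 4*(6 + 2))**2 + 1/((9712 + 2063)*(-9947/2)) = -1702/(-107 + 4*8)**2 - 2/9947/11775 = -1702/(-107 + 32)**2 + (1/11775)*(-2/9947) = -1702/((-75)**2) - 2/117125925 = -1702/5625 - 2/117125925 = -2657977808/8784444375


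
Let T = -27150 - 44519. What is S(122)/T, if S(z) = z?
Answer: -122/71669 ≈ -0.0017023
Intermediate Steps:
T = -71669
S(122)/T = 122/(-71669) = 122*(-1/71669) = -122/71669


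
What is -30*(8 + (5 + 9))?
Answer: -660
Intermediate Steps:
-30*(8 + (5 + 9)) = -30*(8 + 14) = -30*22 = -660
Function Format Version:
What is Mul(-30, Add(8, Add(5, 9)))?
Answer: -660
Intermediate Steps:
Mul(-30, Add(8, Add(5, 9))) = Mul(-30, Add(8, 14)) = Mul(-30, 22) = -660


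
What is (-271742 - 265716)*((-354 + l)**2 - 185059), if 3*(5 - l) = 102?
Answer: 20622263460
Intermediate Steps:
l = -29 (l = 5 - 1/3*102 = 5 - 34 = -29)
(-271742 - 265716)*((-354 + l)**2 - 185059) = (-271742 - 265716)*((-354 - 29)**2 - 185059) = -537458*((-383)**2 - 185059) = -537458*(146689 - 185059) = -537458*(-38370) = 20622263460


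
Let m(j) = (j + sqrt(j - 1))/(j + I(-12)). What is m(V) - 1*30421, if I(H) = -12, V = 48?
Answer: -91259/3 + sqrt(47)/36 ≈ -30419.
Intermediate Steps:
m(j) = (j + sqrt(-1 + j))/(-12 + j) (m(j) = (j + sqrt(j - 1))/(j - 12) = (j + sqrt(-1 + j))/(-12 + j))
m(V) - 1*30421 = (48 + sqrt(-1 + 48))/(-12 + 48) - 1*30421 = (48 + sqrt(47))/36 - 30421 = (4/3 + sqrt(47)/36) - 30421 = -91259/3 + sqrt(47)/36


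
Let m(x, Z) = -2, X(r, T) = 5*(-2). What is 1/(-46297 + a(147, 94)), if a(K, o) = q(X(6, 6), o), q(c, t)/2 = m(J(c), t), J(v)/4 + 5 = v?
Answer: -1/46301 ≈ -2.1598e-5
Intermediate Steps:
J(v) = -20 + 4*v
X(r, T) = -10
q(c, t) = -4 (q(c, t) = 2*(-2) = -4)
a(K, o) = -4
1/(-46297 + a(147, 94)) = 1/(-46297 - 4) = 1/(-46301) = -1/46301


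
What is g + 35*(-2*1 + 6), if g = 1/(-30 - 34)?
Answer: 8959/64 ≈ 139.98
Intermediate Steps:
g = -1/64 (g = 1/(-64) = -1/64 ≈ -0.015625)
g + 35*(-2*1 + 6) = -1/64 + 35*(-2*1 + 6) = -1/64 + 35*(-2 + 6) = -1/64 + 35*4 = -1/64 + 140 = 8959/64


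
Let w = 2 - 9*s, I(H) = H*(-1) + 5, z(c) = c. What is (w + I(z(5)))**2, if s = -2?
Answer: 400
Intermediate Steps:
I(H) = 5 - H (I(H) = -H + 5 = 5 - H)
w = 20 (w = 2 - 9*(-2) = 2 + 18 = 20)
(w + I(z(5)))**2 = (20 + (5 - 1*5))**2 = (20 + (5 - 5))**2 = (20 + 0)**2 = 20**2 = 400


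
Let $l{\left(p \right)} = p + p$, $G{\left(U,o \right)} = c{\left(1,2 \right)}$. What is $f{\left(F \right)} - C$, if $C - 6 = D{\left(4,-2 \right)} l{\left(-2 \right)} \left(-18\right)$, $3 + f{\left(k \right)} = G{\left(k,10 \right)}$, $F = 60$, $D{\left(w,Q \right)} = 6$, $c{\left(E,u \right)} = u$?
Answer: $-439$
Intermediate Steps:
$G{\left(U,o \right)} = 2$
$l{\left(p \right)} = 2 p$
$f{\left(k \right)} = -1$ ($f{\left(k \right)} = -3 + 2 = -1$)
$C = 438$ ($C = 6 + 6 \cdot 2 \left(-2\right) \left(-18\right) = 6 + 6 \left(-4\right) \left(-18\right) = 6 - -432 = 6 + 432 = 438$)
$f{\left(F \right)} - C = -1 - 438 = -439$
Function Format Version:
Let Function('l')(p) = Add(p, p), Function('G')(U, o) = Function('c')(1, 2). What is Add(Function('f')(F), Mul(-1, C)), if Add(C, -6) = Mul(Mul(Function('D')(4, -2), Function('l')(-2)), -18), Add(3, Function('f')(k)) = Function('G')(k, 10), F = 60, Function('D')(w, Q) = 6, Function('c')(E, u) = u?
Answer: -439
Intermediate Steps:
Function('G')(U, o) = 2
Function('l')(p) = Mul(2, p)
Function('f')(k) = -1 (Function('f')(k) = Add(-3, 2) = -1)
C = 438 (C = Add(6, Mul(Mul(6, Mul(2, -2)), -18)) = Add(6, Mul(Mul(6, -4), -18)) = Add(6, Mul(-24, -18)) = Add(6, 432) = 438)
Add(Function('f')(F), Mul(-1, C)) = Add(-1, Mul(-1, 438)) = Add(-1, -438) = -439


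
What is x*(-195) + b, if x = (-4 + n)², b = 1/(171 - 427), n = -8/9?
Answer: -32215067/6912 ≈ -4660.7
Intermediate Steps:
n = -8/9 (n = -8*⅑ = -8/9 ≈ -0.88889)
b = -1/256 (b = 1/(-256) = -1/256 ≈ -0.0039063)
x = 1936/81 (x = (-4 - 8/9)² = (-44/9)² = 1936/81 ≈ 23.901)
x*(-195) + b = (1936/81)*(-195) - 1/256 = -125840/27 - 1/256 = -32215067/6912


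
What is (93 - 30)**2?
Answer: 3969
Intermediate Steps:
(93 - 30)**2 = 63**2 = 3969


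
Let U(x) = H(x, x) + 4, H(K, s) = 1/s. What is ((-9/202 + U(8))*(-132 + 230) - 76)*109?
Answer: 14262541/404 ≈ 35303.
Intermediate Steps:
U(x) = 4 + 1/x (U(x) = 1/x + 4 = 4 + 1/x)
((-9/202 + U(8))*(-132 + 230) - 76)*109 = ((-9/202 + (4 + 1/8))*(-132 + 230) - 76)*109 = ((-9*1/202 + (4 + 1/8))*98 - 76)*109 = ((-9/202 + 33/8)*98 - 76)*109 = ((3297/808)*98 - 76)*109 = (161553/404 - 76)*109 = (130849/404)*109 = 14262541/404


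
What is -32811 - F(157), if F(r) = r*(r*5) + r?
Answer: -156213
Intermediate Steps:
F(r) = r + 5*r**2 (F(r) = r*(5*r) + r = 5*r**2 + r = r + 5*r**2)
-32811 - F(157) = -32811 - 157*(1 + 5*157) = -32811 - 157*(1 + 785) = -32811 - 157*786 = -32811 - 1*123402 = -32811 - 123402 = -156213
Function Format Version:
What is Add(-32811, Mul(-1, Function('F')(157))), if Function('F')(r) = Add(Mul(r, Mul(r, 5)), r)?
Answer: -156213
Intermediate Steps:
Function('F')(r) = Add(r, Mul(5, Pow(r, 2))) (Function('F')(r) = Add(Mul(r, Mul(5, r)), r) = Add(Mul(5, Pow(r, 2)), r) = Add(r, Mul(5, Pow(r, 2))))
Add(-32811, Mul(-1, Function('F')(157))) = Add(-32811, Mul(-1, Mul(157, Add(1, Mul(5, 157))))) = Add(-32811, Mul(-1, Mul(157, Add(1, 785)))) = Add(-32811, Mul(-1, Mul(157, 786))) = Add(-32811, Mul(-1, 123402)) = Add(-32811, -123402) = -156213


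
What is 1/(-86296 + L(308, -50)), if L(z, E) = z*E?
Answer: -1/101696 ≈ -9.8332e-6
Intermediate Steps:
L(z, E) = E*z
1/(-86296 + L(308, -50)) = 1/(-86296 - 50*308) = 1/(-86296 - 15400) = 1/(-101696) = -1/101696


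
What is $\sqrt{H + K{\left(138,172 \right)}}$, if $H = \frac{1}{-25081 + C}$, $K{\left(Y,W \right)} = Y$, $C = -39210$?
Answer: $\frac{\sqrt{570399845687}}{64291} \approx 11.747$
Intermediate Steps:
$H = - \frac{1}{64291}$ ($H = \frac{1}{-25081 - 39210} = \frac{1}{-64291} = - \frac{1}{64291} \approx -1.5554 \cdot 10^{-5}$)
$\sqrt{H + K{\left(138,172 \right)}} = \sqrt{- \frac{1}{64291} + 138} = \sqrt{\frac{8872157}{64291}} = \frac{\sqrt{570399845687}}{64291}$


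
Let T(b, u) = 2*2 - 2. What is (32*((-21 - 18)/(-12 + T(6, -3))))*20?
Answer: 2496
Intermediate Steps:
T(b, u) = 2 (T(b, u) = 4 - 2 = 2)
(32*((-21 - 18)/(-12 + T(6, -3))))*20 = (32*((-21 - 18)/(-12 + 2)))*20 = (32*(-39/(-10)))*20 = (32*(-39*(-⅒)))*20 = (32*(39/10))*20 = (624/5)*20 = 2496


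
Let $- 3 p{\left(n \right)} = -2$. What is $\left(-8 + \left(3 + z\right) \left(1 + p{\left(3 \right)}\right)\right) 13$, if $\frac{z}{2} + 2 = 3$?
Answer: $\frac{13}{3} \approx 4.3333$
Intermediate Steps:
$z = 2$ ($z = -4 + 2 \cdot 3 = -4 + 6 = 2$)
$p{\left(n \right)} = \frac{2}{3}$ ($p{\left(n \right)} = \left(- \frac{1}{3}\right) \left(-2\right) = \frac{2}{3}$)
$\left(-8 + \left(3 + z\right) \left(1 + p{\left(3 \right)}\right)\right) 13 = \left(-8 + \left(3 + 2\right) \left(1 + \frac{2}{3}\right)\right) 13 = \left(-8 + 5 \cdot \frac{5}{3}\right) 13 = \left(-8 + \frac{25}{3}\right) 13 = \frac{1}{3} \cdot 13 = \frac{13}{3}$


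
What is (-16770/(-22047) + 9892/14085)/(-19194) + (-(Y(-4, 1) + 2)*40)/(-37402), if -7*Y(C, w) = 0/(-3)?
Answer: 38319714232171/18577421024345505 ≈ 0.0020627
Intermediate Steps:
Y(C, w) = 0 (Y(C, w) = -0/(-3) = -0*(-1)/3 = -⅐*0 = 0)
(-16770/(-22047) + 9892/14085)/(-19194) + (-(Y(-4, 1) + 2)*40)/(-37402) = (-16770/(-22047) + 9892/14085)/(-19194) + (-(0 + 2)*40)/(-37402) = (-16770*(-1/22047) + 9892*(1/14085))*(-1/19194) + (-1*2*40)*(-1/37402) = (5590/7349 + 9892/14085)*(-1/19194) - 2*40*(-1/37402) = (151431458/103510665)*(-1/19194) - 80*(-1/37402) = -75715729/993391852005 + 40/18701 = 38319714232171/18577421024345505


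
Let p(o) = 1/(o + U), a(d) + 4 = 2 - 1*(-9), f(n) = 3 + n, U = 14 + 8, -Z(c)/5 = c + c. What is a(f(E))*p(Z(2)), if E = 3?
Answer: 7/2 ≈ 3.5000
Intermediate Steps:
Z(c) = -10*c (Z(c) = -5*(c + c) = -10*c)
U = 22
a(d) = 7 (a(d) = -4 + (2 - 1*(-9)) = -4 + (2 + 9) = -4 + 11 = 7)
p(o) = 1/(22 + o) (p(o) = 1/(o + 22) = 1/(22 + o))
a(f(E))*p(Z(2)) = 7/(22 - 10*2) = 7/(22 - 20) = 7/2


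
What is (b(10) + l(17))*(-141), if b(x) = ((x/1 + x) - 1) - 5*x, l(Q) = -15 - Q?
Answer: 8883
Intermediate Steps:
b(x) = -1 - 3*x (b(x) = ((x*1 + x) - 1) - 5*x = ((x + x) - 1) - 5*x = (2*x - 1) - 5*x = (-1 + 2*x) - 5*x = -1 - 3*x)
(b(10) + l(17))*(-141) = ((-1 - 3*10) + (-15 - 1*17))*(-141) = ((-1 - 30) + (-15 - 17))*(-141) = (-31 - 32)*(-141) = -63*(-141) = 8883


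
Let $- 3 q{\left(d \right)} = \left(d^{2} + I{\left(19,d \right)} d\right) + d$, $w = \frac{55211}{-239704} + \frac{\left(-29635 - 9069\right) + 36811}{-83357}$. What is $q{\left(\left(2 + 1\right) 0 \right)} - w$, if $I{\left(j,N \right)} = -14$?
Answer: $\frac{4148463655}{19981006328} \approx 0.20762$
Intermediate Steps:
$w = - \frac{4148463655}{19981006328}$ ($w = 55211 \left(- \frac{1}{239704}\right) + \left(-38704 + 36811\right) \left(- \frac{1}{83357}\right) = - \frac{55211}{239704} - - \frac{1893}{83357} = - \frac{55211}{239704} + \frac{1893}{83357} = - \frac{4148463655}{19981006328} \approx -0.20762$)
$q{\left(d \right)} = - \frac{d^{2}}{3} + \frac{13 d}{3}$ ($q{\left(d \right)} = - \frac{\left(d^{2} - 14 d\right) + d}{3} = - \frac{d^{2} - 13 d}{3} = - \frac{d^{2}}{3} + \frac{13 d}{3}$)
$q{\left(\left(2 + 1\right) 0 \right)} - w = \frac{\left(2 + 1\right) 0 \left(13 - \left(2 + 1\right) 0\right)}{3} - - \frac{4148463655}{19981006328} = \frac{3 \cdot 0 \left(13 - 3 \cdot 0\right)}{3} + \frac{4148463655}{19981006328} = \frac{1}{3} \cdot 0 \left(13 - 0\right) + \frac{4148463655}{19981006328} = \frac{1}{3} \cdot 0 \left(13 + 0\right) + \frac{4148463655}{19981006328} = \frac{1}{3} \cdot 0 \cdot 13 + \frac{4148463655}{19981006328} = 0 + \frac{4148463655}{19981006328} = \frac{4148463655}{19981006328}$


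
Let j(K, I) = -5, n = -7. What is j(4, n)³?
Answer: -125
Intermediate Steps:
j(4, n)³ = (-5)³ = -125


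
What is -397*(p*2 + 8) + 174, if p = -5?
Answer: 968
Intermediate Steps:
-397*(p*2 + 8) + 174 = -397*(-5*2 + 8) + 174 = -397*(-10 + 8) + 174 = -397*(-2) + 174 = 794 + 174 = 968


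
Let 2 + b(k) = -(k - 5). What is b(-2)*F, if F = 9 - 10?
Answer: -5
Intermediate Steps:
F = -1
b(k) = 3 - k (b(k) = -2 - (k - 5) = -2 - (-5 + k) = -2 + (5 - k) = 3 - k)
b(-2)*F = (3 - 1*(-2))*(-1) = (3 + 2)*(-1) = 5*(-1) = -5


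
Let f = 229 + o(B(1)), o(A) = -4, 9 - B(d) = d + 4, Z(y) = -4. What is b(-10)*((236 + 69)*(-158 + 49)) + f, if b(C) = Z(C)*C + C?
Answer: -997125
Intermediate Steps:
B(d) = 5 - d (B(d) = 9 - (d + 4) = 9 - (4 + d) = 9 + (-4 - d) = 5 - d)
f = 225 (f = 229 - 4 = 225)
b(C) = -3*C (b(C) = -4*C + C = -3*C)
b(-10)*((236 + 69)*(-158 + 49)) + f = (-3*(-10))*((236 + 69)*(-158 + 49)) + 225 = 30*(305*(-109)) + 225 = 30*(-33245) + 225 = -997350 + 225 = -997125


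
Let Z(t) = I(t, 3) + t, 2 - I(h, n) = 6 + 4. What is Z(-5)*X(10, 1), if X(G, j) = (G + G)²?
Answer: -5200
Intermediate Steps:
X(G, j) = 4*G² (X(G, j) = (2*G)² = 4*G²)
I(h, n) = -8 (I(h, n) = 2 - (6 + 4) = 2 - 1*10 = 2 - 10 = -8)
Z(t) = -8 + t
Z(-5)*X(10, 1) = (-8 - 5)*(4*10²) = -52*100 = -13*400 = -5200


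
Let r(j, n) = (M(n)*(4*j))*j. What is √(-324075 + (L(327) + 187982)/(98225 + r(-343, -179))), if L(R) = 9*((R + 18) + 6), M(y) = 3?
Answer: 79*I*√118400231070962/1510013 ≈ 569.28*I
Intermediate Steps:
L(R) = 216 + 9*R (L(R) = 9*((18 + R) + 6) = 9*(24 + R) = 216 + 9*R)
r(j, n) = 12*j² (r(j, n) = (3*(4*j))*j = (12*j)*j = 12*j²)
√(-324075 + (L(327) + 187982)/(98225 + r(-343, -179))) = √(-324075 + ((216 + 9*327) + 187982)/(98225 + 12*(-343)²)) = √(-324075 + ((216 + 2943) + 187982)/(98225 + 12*117649)) = √(-324075 + (3159 + 187982)/(98225 + 1411788)) = √(-324075 + 191141/1510013) = √(-489357271834/1510013) = 79*I*√118400231070962/1510013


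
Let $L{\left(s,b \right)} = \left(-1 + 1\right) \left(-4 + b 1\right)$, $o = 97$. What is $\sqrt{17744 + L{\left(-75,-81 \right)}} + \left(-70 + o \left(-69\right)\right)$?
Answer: $-6763 + 4 \sqrt{1109} \approx -6629.8$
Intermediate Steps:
$L{\left(s,b \right)} = 0$ ($L{\left(s,b \right)} = 0 \left(-4 + b\right) = 0$)
$\sqrt{17744 + L{\left(-75,-81 \right)}} + \left(-70 + o \left(-69\right)\right) = \sqrt{17744 + 0} + \left(-70 + 97 \left(-69\right)\right) = \sqrt{17744} - 6763 = 4 \sqrt{1109} - 6763 = -6763 + 4 \sqrt{1109}$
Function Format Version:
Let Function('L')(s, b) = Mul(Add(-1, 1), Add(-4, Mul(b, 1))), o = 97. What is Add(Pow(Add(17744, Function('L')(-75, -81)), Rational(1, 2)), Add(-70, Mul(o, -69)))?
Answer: Add(-6763, Mul(4, Pow(1109, Rational(1, 2)))) ≈ -6629.8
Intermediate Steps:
Function('L')(s, b) = 0 (Function('L')(s, b) = Mul(0, Add(-4, b)) = 0)
Add(Pow(Add(17744, Function('L')(-75, -81)), Rational(1, 2)), Add(-70, Mul(o, -69))) = Add(Pow(Add(17744, 0), Rational(1, 2)), Add(-70, Mul(97, -69))) = Add(Pow(17744, Rational(1, 2)), Add(-70, -6693)) = Add(Mul(4, Pow(1109, Rational(1, 2))), -6763) = Add(-6763, Mul(4, Pow(1109, Rational(1, 2))))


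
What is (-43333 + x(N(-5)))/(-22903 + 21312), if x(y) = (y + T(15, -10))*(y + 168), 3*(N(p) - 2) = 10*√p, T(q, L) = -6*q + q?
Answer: 502187/14319 - 970*I*√5/4773 ≈ 35.071 - 0.45443*I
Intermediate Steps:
T(q, L) = -5*q
N(p) = 2 + 10*√p/3 (N(p) = 2 + (10*√p)/3 = 2 + 10*√p/3)
x(y) = (-75 + y)*(168 + y) (x(y) = (y - 5*15)*(y + 168) = (y - 75)*(168 + y) = (-75 + y)*(168 + y))
(-43333 + x(N(-5)))/(-22903 + 21312) = (-43333 + (-12600 + (2 + 10*√(-5)/3)² + 93*(2 + 10*√(-5)/3)))/(-22903 + 21312) = (-43333 + (-12600 + (2 + 10*(I*√5)/3)² + 93*(2 + 10*(I*√5)/3)))/(-1591) = (-43333 + (-12600 + (2 + 10*I*√5/3)² + 93*(2 + 10*I*√5/3)))*(-1/1591) = (-43333 + (-12600 + (2 + 10*I*√5/3)² + (186 + 310*I*√5)))*(-1/1591) = (-43333 + (-12414 + (2 + 10*I*√5/3)² + 310*I*√5))*(-1/1591) = (-55747 + (2 + 10*I*√5/3)² + 310*I*√5)*(-1/1591) = 55747/1591 - (2 + 10*I*√5/3)²/1591 - 310*I*√5/1591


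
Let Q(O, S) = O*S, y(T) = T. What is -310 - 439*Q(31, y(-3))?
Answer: 40517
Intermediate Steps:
-310 - 439*Q(31, y(-3)) = -310 - 13609*(-3) = -310 - 439*(-93) = -310 + 40827 = 40517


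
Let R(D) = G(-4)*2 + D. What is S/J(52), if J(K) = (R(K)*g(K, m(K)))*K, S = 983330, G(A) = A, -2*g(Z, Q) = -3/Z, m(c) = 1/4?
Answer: 491665/33 ≈ 14899.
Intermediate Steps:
m(c) = 1/4
g(Z, Q) = 3/(2*Z) (g(Z, Q) = -(-3)/(2*Z) = 3/(2*Z))
R(D) = -8 + D (R(D) = -4*2 + D = -8 + D)
J(K) = -12 + 3*K/2 (J(K) = ((-8 + K)*(3/(2*K)))*K = (3*(-8 + K)/(2*K))*K = -12 + 3*K/2)
S/J(52) = 983330/(-12 + (3/2)*52) = 983330/(-12 + 78) = 983330/66 = 983330*(1/66) = 491665/33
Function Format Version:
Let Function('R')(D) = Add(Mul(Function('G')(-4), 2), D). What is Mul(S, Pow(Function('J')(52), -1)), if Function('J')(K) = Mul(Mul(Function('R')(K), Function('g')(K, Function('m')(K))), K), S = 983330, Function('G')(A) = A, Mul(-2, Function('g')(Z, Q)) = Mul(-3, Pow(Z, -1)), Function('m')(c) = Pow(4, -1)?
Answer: Rational(491665, 33) ≈ 14899.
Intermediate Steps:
Function('m')(c) = Rational(1, 4)
Function('g')(Z, Q) = Mul(Rational(3, 2), Pow(Z, -1)) (Function('g')(Z, Q) = Mul(Rational(-1, 2), Mul(-3, Pow(Z, -1))) = Mul(Rational(3, 2), Pow(Z, -1)))
Function('R')(D) = Add(-8, D) (Function('R')(D) = Add(Mul(-4, 2), D) = Add(-8, D))
Function('J')(K) = Add(-12, Mul(Rational(3, 2), K)) (Function('J')(K) = Mul(Mul(Add(-8, K), Mul(Rational(3, 2), Pow(K, -1))), K) = Mul(Mul(Rational(3, 2), Pow(K, -1), Add(-8, K)), K) = Add(-12, Mul(Rational(3, 2), K)))
Mul(S, Pow(Function('J')(52), -1)) = Mul(983330, Pow(Add(-12, Mul(Rational(3, 2), 52)), -1)) = Mul(983330, Pow(Add(-12, 78), -1)) = Mul(983330, Pow(66, -1)) = Mul(983330, Rational(1, 66)) = Rational(491665, 33)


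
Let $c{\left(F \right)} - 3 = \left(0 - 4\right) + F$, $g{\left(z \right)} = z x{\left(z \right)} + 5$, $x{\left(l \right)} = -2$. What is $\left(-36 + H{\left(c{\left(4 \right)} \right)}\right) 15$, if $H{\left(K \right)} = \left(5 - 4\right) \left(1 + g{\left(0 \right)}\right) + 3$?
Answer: $-405$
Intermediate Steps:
$g{\left(z \right)} = 5 - 2 z$ ($g{\left(z \right)} = z \left(-2\right) + 5 = - 2 z + 5 = 5 - 2 z$)
$c{\left(F \right)} = -1 + F$ ($c{\left(F \right)} = 3 + \left(\left(0 - 4\right) + F\right) = 3 + \left(-4 + F\right) = -1 + F$)
$H{\left(K \right)} = 9$ ($H{\left(K \right)} = \left(5 - 4\right) \left(1 + \left(5 - 0\right)\right) + 3 = 1 \left(1 + \left(5 + 0\right)\right) + 3 = 1 \left(1 + 5\right) + 3 = 1 \cdot 6 + 3 = 6 + 3 = 9$)
$\left(-36 + H{\left(c{\left(4 \right)} \right)}\right) 15 = \left(-36 + 9\right) 15 = \left(-27\right) 15 = -405$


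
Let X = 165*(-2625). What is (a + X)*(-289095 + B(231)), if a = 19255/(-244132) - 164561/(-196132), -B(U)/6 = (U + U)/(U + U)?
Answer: 749454484459007244801/5985262178 ≈ 1.2522e+11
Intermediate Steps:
X = -433125
B(U) = -6 (B(U) = -6*(U + U)/(U + U) = -6*2*U/(2*U) = -6*2*U*1/(2*U) = -6*1 = -6)
a = 4549760549/5985262178 (a = 19255*(-1/244132) - 164561*(-1/196132) = -19255/244132 + 164561/196132 = 4549760549/5985262178 ≈ 0.76016)
(a + X)*(-289095 + B(231)) = (4549760549/5985262178 - 433125)*(-289095 - 6) = -2592362131085701/5985262178*(-289101) = 749454484459007244801/5985262178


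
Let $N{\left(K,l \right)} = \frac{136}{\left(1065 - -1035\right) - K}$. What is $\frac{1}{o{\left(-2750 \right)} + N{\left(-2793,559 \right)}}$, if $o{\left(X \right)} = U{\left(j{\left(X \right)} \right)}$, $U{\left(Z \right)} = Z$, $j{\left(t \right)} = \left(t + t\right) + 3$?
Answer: $- \frac{4893}{26896685} \approx -0.00018192$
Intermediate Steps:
$N{\left(K,l \right)} = \frac{136}{2100 - K}$ ($N{\left(K,l \right)} = \frac{136}{\left(1065 + 1035\right) - K} = \frac{136}{2100 - K}$)
$j{\left(t \right)} = 3 + 2 t$ ($j{\left(t \right)} = 2 t + 3 = 3 + 2 t$)
$o{\left(X \right)} = 3 + 2 X$
$\frac{1}{o{\left(-2750 \right)} + N{\left(-2793,559 \right)}} = \frac{1}{\left(3 + 2 \left(-2750\right)\right) - \frac{136}{-2100 - 2793}} = \frac{1}{\left(3 - 5500\right) - \frac{136}{-4893}} = \frac{1}{-5497 - - \frac{136}{4893}} = \frac{1}{-5497 + \frac{136}{4893}} = \frac{1}{- \frac{26896685}{4893}} = - \frac{4893}{26896685}$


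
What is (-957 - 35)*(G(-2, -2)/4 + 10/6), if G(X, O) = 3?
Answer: -7192/3 ≈ -2397.3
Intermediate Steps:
(-957 - 35)*(G(-2, -2)/4 + 10/6) = (-957 - 35)*(3/4 + 10/6) = -992*(3*(¼) + 10*(⅙)) = -992*(¾ + 5/3) = -992*29/12 = -7192/3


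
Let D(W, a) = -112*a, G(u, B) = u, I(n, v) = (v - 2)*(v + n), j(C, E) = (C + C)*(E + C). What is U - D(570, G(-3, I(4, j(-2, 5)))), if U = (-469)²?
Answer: 219625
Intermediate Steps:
j(C, E) = 2*C*(C + E) (j(C, E) = (2*C)*(C + E) = 2*C*(C + E))
I(n, v) = (-2 + v)*(n + v)
U = 219961
U - D(570, G(-3, I(4, j(-2, 5)))) = 219961 - (-112)*(-3) = 219961 - 1*336 = 219961 - 336 = 219625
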